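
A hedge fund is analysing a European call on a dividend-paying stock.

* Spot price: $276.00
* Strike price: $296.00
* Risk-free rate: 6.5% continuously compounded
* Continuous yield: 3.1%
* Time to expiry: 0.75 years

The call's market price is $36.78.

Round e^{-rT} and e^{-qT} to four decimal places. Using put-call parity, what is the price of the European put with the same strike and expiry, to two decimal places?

$49.04

e^(−qT) = e^(−0.031·0.75) = 0.9770;  e^(−rT) = e^(−0.065·0.75) = 0.9524
Put-call parity: C − P = S·e^(−qT) − K·e^(−rT) = 276·0.9770 − 296·0.9524 = 269.6520 − 281.9104 = -12.2584
P = C − (C − P) = 36.78 − (-12.2584) = 49.0384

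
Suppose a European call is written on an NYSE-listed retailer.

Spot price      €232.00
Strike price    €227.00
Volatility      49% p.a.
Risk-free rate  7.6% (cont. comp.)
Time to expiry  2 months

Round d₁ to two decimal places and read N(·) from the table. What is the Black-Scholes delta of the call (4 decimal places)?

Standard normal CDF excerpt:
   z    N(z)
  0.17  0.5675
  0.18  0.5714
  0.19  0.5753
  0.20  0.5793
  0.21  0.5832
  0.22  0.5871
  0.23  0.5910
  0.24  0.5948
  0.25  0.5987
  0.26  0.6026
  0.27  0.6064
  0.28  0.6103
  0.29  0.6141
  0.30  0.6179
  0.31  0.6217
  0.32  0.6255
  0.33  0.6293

0.6064

σ√T = 0.49 × 0.4082 = 0.2000
ln(S/K) + (r + σ²/2)T = ln(232/227) + (0.076 + 0.49²/2)·0.1667 = 0.0218 + 0.0327 = 0.0545
d₁ = 0.0545 / 0.2000 = 0.2723 → 0.27
N(d₁) = N(0.27) = 0.6064
Δ_call = N(d₁) = 0.6064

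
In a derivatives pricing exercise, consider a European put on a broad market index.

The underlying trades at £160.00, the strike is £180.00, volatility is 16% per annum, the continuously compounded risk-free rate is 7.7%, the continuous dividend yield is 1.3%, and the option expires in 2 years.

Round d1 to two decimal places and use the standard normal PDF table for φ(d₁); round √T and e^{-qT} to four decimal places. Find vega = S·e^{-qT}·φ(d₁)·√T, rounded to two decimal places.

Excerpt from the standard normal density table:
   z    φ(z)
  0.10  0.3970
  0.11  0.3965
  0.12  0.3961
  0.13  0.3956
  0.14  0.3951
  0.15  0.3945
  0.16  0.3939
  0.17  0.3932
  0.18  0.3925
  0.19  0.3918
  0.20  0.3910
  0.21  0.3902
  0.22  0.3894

σ√T = 0.16·√2 = 0.2263
ln(S/K) + (r − q + σ²/2)T = ln(160/180) + (0.077 − 0.013 + 0.16²/2)·2 = -0.1178 + 0.1536 = 0.0358
d₁ = 0.0358 / 0.2263 = 0.1583 ≈ 0.16
√T = √2 = 1.4142
φ(d₁) = φ(0.16) = 0.3939
exp(−qT) = exp(−0.013·2) = 0.9743
vega = S·exp(−qT)·φ(d₁)·√T = 160·0.9743·0.3939·1.4142 = 86.8379

86.84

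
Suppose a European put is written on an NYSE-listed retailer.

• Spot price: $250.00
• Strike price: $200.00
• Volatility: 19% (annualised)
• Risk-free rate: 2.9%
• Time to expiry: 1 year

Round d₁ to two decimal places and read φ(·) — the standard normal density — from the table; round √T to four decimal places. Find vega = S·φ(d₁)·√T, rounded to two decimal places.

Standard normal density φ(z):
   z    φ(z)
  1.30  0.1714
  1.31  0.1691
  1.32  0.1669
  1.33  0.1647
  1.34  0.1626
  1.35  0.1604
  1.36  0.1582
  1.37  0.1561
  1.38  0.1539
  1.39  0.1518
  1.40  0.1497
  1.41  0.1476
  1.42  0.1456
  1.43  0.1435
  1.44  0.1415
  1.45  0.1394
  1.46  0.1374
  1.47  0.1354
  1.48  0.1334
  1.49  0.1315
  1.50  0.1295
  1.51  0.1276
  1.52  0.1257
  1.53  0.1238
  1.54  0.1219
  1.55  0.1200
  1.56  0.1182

σ√T = 0.19·√1 = 0.1900
d₁ = [ln(250/200) + (0.029 + 0.19²/2)·1] / 0.1900 = [0.2231 + 0.0471] / 0.1900 = 1.4221 → 1.42
√T = √1 = 1.0000
φ(d₁) = φ(1.42) = 0.1456
vega = S·φ(d₁)·√T = 250·0.1456·1.0000 = 36.4000
(Vega is the same for a European call and put with the same parameters.)

36.40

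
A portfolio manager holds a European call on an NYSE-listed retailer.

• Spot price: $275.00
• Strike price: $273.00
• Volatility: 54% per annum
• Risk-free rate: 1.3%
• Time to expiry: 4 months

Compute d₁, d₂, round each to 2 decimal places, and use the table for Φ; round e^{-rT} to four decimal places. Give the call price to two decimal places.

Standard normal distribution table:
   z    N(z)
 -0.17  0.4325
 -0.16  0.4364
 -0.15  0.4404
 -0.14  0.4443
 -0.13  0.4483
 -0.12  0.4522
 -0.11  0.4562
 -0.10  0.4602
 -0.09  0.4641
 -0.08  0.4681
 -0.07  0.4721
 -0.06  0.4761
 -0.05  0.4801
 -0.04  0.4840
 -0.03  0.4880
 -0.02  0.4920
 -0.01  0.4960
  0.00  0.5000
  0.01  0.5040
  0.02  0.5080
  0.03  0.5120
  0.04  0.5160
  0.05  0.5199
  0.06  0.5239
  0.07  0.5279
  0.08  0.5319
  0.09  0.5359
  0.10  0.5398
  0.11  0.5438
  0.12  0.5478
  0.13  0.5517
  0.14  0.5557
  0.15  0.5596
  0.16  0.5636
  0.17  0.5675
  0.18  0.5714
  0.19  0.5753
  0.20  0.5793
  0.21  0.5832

$35.29

σ√T = 0.54 × 0.5774 = 0.3118
d₁ = [ln(275/273) + (0.013 + ½·0.54²)·0.3333] / (σ√T) = (0.0073 + 0.0529) / 0.3118 = 0.1932 ⇒ 0.19
d₂ = 0.1932 − 0.3118 = -0.1186 ⇒ -0.12
e^(−rT) = e^(−0.013·0.3333) = 0.9957
C = 275·N(0.19) − 273·0.9957·N(-0.12) = 275·0.5753 − 273·0.9957·0.4522 = 158.2075 − 122.9198 = 35.2877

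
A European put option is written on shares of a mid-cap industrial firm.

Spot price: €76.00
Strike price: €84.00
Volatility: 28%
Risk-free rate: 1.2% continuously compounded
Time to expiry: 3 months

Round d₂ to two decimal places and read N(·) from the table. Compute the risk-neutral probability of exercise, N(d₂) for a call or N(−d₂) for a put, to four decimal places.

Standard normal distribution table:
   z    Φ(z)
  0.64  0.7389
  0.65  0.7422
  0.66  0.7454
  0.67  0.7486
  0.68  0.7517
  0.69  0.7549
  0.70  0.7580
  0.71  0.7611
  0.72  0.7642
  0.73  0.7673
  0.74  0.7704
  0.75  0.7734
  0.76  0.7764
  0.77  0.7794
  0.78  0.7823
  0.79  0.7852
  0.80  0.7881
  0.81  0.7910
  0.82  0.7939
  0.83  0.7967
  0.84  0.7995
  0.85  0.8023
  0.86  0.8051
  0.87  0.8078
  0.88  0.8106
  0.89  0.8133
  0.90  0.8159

0.7764

σ√T = 0.28·√0.25 = 0.1400
d₁ = [ln(76/84) + (0.012 + 0.28²/2)·0.25] / 0.1400 = [-0.1001 + 0.0128] / 0.1400 = -0.6235 which rounds to -0.62
d₂ = d₁ − σ√T = -0.6235 − 0.1400 = -0.7635 which rounds to -0.76
Risk-neutral Pr[S_T < K] = N(−d₂) = N(0.76) = 0.7764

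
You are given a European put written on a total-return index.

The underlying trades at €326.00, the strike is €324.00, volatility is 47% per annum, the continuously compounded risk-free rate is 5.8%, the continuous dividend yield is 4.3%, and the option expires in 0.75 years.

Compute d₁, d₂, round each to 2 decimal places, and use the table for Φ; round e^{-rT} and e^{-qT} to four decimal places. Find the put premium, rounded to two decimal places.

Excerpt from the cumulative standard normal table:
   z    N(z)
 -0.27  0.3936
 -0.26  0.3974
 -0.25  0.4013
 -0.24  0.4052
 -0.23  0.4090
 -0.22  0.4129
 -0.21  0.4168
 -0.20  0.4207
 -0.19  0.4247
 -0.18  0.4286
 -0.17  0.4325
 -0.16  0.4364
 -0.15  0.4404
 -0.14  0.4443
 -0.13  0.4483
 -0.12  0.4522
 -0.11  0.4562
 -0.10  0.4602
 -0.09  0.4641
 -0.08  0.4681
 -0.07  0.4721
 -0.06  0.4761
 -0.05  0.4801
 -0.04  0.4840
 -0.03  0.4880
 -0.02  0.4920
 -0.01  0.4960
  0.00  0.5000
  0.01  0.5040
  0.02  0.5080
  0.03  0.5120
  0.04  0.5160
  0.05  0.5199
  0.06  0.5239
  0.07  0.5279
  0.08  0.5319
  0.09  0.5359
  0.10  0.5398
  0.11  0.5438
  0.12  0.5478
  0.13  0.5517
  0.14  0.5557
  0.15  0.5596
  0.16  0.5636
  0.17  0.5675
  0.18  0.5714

€48.15

σ√T = 0.47 × 0.8660 = 0.4070
d₁ = [ln(326/324) + (0.058 − 0.043 + ½·0.47²)·0.75] / (σ√T) = (0.0062 + 0.0941) / 0.4070 = 0.2463 which rounds to 0.25
d₂ = 0.2463 − 0.4070 = -0.1608 which rounds to -0.16
exp(−qT) = exp(−0.043·0.75) = 0.9683;  exp(−rT) = exp(−0.058·0.75) = 0.9574
N(−d₂) = N(0.16) = 0.5636;  N(−d₁) = N(-0.25) = 0.4013
P = 324·0.9574·0.5636 − 326·0.9683·0.4013 = 174.8274 − 126.6767 = 48.1507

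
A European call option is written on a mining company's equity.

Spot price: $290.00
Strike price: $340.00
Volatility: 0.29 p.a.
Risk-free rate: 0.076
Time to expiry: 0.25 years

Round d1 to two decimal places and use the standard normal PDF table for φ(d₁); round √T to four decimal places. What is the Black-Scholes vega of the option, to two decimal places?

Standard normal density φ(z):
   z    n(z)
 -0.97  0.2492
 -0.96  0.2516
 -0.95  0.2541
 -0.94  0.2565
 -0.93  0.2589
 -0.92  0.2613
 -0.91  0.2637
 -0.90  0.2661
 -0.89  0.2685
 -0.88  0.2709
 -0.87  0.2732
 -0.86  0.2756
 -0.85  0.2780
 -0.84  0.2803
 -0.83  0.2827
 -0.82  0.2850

σ√T = 0.29 × 0.5000 = 0.1450
d₁ = [ln(290/340) + (0.076 + ½·0.29²)·0.25] / (σ√T) = (-0.1591 + 0.0295) / 0.1450 = -0.8935 ⇒ -0.89
√T = √0.25 = 0.5000
φ(d₁) = φ(-0.89) = 0.2685
vega = S·φ(d₁)·√T = 290·0.2685·0.5000 = 38.9325

38.93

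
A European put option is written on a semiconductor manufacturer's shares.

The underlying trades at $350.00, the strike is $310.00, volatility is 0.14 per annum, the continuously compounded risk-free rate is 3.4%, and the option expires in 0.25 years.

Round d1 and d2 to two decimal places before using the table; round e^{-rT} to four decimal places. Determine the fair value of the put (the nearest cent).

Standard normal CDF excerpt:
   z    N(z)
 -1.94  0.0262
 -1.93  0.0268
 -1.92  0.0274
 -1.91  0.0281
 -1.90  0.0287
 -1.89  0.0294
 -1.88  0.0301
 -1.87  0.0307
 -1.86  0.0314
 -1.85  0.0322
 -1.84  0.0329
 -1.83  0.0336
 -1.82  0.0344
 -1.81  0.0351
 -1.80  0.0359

σ√T = 0.14·√0.25 = 0.0700
d₁ = [ln(350/310) + (0.034 + 0.14²/2)·0.25] / 0.0700 = [0.1214 + 0.0110] / 0.0700 = 1.8902 which rounds to 1.89
d₂ = d₁ − σ√T = 1.8902 − 0.0700 = 1.8202 which rounds to 1.82
exp(−rT) = exp(−0.034·0.25) = 0.9915
N(−d₂) = N(-1.82) = 0.0344;  N(−d₁) = N(-1.89) = 0.0294
P = 310·0.9915·0.0344 − 350·0.0294 = 10.5734 − 10.2900 = 0.2834

$0.28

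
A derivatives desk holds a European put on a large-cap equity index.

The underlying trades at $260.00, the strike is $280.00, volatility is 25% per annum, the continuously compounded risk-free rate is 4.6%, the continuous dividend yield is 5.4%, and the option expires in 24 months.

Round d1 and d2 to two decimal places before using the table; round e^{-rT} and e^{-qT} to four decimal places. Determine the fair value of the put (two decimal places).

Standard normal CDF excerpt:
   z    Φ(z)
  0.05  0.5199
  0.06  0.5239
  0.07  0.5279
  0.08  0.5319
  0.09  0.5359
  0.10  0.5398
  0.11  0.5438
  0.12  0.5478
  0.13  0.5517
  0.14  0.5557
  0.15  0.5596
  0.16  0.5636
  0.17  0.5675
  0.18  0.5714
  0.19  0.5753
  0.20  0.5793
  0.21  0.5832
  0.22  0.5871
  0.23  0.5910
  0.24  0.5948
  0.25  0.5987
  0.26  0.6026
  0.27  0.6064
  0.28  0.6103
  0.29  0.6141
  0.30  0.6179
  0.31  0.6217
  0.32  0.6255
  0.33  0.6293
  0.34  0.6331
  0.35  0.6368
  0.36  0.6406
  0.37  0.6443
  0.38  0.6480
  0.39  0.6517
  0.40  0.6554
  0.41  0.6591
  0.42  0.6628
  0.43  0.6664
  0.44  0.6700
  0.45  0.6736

σ√T = 0.25·√2 = 0.3536
d₁ = [ln(260/280) + (0.046 − 0.054 + 0.25²/2)·2] / 0.3536 = [-0.0741 + 0.0465] / 0.3536 = -0.0781 → -0.08
d₂ = d₁ − σ√T = -0.0781 − 0.3536 = -0.4316 → -0.43
exp(−qT) = exp(−0.054·2) = 0.8976;  exp(−rT) = exp(−0.046·2) = 0.9121
N(−d₂) = N(0.43) = 0.6664;  N(−d₁) = N(0.08) = 0.5319
P = 280·0.9121·0.6664 − 260·0.8976·0.5319 = 170.1906 − 124.1327 = 46.0579

$46.06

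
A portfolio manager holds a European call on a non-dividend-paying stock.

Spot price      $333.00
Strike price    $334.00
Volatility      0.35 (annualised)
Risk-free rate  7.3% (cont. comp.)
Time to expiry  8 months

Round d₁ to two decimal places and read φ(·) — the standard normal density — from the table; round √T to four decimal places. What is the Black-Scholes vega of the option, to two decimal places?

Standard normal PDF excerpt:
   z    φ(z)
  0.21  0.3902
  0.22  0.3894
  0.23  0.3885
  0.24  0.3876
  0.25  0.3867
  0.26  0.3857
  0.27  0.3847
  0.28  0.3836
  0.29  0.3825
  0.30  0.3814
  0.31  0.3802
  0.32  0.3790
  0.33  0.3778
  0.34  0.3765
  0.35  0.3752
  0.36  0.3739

103.70

T = 0.6667;  σ√T = 0.2858
ln(S/K) + (r + σ²/2)T = ln(333/334) + (0.073 + 0.35²/2)·0.6667 = -0.0030 + 0.0895 = 0.0865
d₁ = 0.0865 / 0.2858 = 0.3027 which rounds to 0.30
√T = √0.6667 = 0.8165
φ(d₁) = φ(0.30) = 0.3814
vega = S·φ(d₁)·√T = 333·0.3814·0.8165 = 103.7006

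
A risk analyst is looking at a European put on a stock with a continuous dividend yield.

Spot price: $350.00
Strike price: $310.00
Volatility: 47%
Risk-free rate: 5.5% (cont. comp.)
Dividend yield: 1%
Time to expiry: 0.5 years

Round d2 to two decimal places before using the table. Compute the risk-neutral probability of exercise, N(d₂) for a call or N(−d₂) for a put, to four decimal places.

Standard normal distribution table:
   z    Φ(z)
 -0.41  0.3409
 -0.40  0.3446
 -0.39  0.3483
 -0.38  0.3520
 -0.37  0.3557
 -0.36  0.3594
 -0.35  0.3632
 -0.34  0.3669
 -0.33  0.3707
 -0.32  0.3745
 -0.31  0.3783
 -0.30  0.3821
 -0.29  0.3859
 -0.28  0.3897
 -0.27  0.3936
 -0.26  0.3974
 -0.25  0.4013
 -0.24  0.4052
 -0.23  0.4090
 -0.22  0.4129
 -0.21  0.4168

σ√T = 0.47·√0.5 = 0.3323
d₁ = [ln(350/310) + (0.055 − 0.01 + 0.47²/2)·0.5] / 0.3323 = [0.1214 + 0.0777] / 0.3323 = 0.5990 which rounds to 0.60
d₂ = d₁ − σ√T = 0.5990 − 0.3323 = 0.2667 which rounds to 0.27
Pr(exercise) under Q = N(−d₂) = N(-0.27) = 0.3936

0.3936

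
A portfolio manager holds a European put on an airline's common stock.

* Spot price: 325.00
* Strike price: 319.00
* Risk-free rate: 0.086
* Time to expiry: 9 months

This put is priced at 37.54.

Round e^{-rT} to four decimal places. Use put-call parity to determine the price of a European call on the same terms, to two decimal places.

63.48

exp(−rT) = exp(−0.086·0.75) = 0.9375
Put-call parity: C − P = S − K·e^(−rT) = 325 − 319·0.9375 = 325 − 299.0625 = 25.9375
C = P + (C − P) = 37.54 + (25.9375) = 63.4775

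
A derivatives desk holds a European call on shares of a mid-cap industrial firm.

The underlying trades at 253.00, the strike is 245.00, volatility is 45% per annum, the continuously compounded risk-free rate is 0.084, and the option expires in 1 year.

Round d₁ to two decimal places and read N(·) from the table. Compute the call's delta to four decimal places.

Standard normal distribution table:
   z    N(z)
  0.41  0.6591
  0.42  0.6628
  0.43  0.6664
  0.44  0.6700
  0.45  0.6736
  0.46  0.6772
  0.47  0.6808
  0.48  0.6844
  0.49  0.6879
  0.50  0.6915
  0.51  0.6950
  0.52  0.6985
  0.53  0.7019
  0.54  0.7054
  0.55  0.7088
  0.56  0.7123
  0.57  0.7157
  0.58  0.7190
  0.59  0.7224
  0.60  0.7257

0.6844

σ√T = 0.45 × 1.0000 = 0.4500
ln(S/K) + (r + σ²/2)T = ln(253/245) + (0.084 + 0.45²/2)·1 = 0.0321 + 0.1853 = 0.2174
d₁ = 0.2174 / 0.4500 = 0.4831 → 0.48
N(d₁) = N(0.48) = 0.6844
Δ_call = N(d₁) = 0.6844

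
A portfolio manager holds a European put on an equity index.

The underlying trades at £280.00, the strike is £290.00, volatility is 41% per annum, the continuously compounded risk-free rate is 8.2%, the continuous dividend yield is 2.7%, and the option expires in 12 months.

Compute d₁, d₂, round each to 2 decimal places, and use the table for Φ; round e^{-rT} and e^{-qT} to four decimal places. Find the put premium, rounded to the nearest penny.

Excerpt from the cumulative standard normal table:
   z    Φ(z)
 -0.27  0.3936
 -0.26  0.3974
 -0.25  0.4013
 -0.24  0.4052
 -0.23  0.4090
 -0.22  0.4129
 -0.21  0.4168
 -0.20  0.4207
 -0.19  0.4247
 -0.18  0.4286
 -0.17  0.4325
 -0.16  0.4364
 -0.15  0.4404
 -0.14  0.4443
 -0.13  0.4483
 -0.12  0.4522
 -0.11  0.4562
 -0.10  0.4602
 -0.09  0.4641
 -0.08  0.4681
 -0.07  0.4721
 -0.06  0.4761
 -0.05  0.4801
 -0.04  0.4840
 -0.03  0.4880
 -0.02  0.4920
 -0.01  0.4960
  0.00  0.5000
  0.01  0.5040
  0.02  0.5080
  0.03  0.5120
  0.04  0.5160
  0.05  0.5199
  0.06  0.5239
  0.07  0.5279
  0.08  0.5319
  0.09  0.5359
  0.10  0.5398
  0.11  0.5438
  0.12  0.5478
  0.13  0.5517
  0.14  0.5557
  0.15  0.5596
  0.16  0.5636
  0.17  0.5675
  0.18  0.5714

£41.21

σ√T = 0.41·√1 = 0.4100
d₁ = [ln(280/290) + (0.082 − 0.027 + 0.41²/2)·1] / 0.4100 = [-0.0351 + 0.1391] / 0.4100 = 0.2536 ≈ 0.25
d₂ = d₁ − σ√T = 0.2536 − 0.4100 = -0.1564 ≈ -0.16
e^(−qT) = e^(−0.027·1) = 0.9734;  e^(−rT) = e^(−0.082·1) = 0.9213
P = 290·0.9213·N(0.16) − 280·0.9734·N(-0.25) = 290·0.9213·0.5636 − 280·0.9734·0.4013 = 150.5810 − 109.3751 = 41.2058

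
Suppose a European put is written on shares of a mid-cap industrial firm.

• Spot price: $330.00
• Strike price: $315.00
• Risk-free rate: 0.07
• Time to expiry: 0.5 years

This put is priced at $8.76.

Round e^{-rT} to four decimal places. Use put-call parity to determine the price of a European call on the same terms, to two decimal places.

$34.60

e^(−rT) = e^(−0.07·0.5) = 0.9656
Put-call parity: C − P = S − K·e^(−rT) = 330 − 315·0.9656 = 330 − 304.1640 = 25.8360
C = P + (C − P) = 8.76 + (25.8360) = 34.5960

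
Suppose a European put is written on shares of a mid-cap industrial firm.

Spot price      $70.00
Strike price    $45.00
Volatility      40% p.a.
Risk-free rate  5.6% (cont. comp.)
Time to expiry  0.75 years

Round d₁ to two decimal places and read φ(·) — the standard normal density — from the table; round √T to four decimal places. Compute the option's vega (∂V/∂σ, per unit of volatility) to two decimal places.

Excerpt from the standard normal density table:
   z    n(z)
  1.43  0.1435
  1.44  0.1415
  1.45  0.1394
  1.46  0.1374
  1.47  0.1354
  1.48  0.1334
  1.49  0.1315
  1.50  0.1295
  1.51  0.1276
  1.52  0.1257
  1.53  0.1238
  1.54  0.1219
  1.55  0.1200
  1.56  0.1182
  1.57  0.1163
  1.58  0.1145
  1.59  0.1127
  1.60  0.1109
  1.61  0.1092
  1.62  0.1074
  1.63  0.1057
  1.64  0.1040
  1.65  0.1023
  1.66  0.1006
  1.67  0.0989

σ√T = 0.4·√0.75 = 0.3464
ln(S/K) + (r + σ²/2)T = ln(70/45) + (0.056 + 0.4²/2)·0.75 = 0.4418 + 0.1020 = 0.5438
d₁ = 0.5438 / 0.3464 = 1.5699 which rounds to 1.57
√T = √0.75 = 0.8660
φ(d₁) = φ(1.57) = 0.1163
vega = S·φ(d₁)·√T = 70·0.1163·0.8660 = 7.0501

7.05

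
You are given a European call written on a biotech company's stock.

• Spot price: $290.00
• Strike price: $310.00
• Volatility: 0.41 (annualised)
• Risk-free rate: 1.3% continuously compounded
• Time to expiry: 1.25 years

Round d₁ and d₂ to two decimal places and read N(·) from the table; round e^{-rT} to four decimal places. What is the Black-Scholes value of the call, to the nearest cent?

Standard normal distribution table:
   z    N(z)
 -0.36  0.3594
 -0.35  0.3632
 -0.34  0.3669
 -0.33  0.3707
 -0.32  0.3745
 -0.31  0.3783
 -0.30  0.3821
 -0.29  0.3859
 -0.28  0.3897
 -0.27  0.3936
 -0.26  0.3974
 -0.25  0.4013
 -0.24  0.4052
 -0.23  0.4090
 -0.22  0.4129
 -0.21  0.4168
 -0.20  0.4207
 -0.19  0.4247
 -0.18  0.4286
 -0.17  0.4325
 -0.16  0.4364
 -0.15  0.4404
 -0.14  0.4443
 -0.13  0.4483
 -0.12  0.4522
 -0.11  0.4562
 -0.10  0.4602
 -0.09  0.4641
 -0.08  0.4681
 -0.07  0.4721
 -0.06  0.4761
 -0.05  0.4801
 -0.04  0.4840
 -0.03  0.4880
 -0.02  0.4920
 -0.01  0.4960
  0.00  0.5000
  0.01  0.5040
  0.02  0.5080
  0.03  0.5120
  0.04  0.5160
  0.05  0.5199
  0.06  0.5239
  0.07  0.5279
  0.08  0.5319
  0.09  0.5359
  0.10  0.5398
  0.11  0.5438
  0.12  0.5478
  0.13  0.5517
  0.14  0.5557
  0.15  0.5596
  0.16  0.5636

$46.95

σ√T = 0.41 × 1.1180 = 0.4584
ln(S/K) + (r + σ²/2)T = ln(290/310) + (0.013 + 0.41²/2)·1.25 = -0.0667 + 0.1213 = 0.0546
d₁ = 0.0546 / 0.4584 = 0.1192 which rounds to 0.12
d₂ = d₁ − σ√T = 0.1192 − 0.4584 = -0.3392 which rounds to -0.34
e^(−rT) = e^(−0.013·1.25) = 0.9839
N(d₁) = N(0.12) = 0.5478;  N(d₂) = N(-0.34) = 0.3669
C = 290·0.5478 − 310·0.9839·0.3669 = 158.8620 − 111.9078 = 46.9542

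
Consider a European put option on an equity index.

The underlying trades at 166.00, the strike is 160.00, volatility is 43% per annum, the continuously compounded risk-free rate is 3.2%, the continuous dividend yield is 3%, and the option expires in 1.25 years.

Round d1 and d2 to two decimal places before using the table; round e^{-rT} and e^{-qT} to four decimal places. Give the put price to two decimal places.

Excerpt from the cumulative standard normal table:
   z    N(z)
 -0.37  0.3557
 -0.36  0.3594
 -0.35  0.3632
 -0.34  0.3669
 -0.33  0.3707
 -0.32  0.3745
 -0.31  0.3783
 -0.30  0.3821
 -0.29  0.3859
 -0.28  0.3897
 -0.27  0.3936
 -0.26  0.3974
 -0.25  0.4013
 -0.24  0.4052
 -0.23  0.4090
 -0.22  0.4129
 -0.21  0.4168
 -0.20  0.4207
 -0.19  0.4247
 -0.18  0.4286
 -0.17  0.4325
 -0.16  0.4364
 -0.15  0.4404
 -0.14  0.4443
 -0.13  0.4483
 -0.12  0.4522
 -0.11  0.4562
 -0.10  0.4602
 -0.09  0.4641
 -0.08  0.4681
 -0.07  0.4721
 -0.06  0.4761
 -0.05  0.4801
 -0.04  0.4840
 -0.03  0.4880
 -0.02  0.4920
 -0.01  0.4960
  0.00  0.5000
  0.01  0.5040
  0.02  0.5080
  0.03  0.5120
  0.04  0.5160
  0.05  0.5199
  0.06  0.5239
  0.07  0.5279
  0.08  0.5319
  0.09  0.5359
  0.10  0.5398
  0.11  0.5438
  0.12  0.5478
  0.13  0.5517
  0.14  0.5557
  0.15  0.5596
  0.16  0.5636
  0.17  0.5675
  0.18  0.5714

T = 1.25;  σ√T = 0.4808
d₁ = [ln(166/160) + (0.032 − 0.03 + 0.43²/2)·1.25] / 0.4808 = [0.0368 + 0.1181] / 0.4808 = 0.3222 → 0.32
d₂ = d₁ − σ√T = 0.3222 − 0.4808 = -0.1586 → -0.16
exp(−qT) = exp(−0.03·1.25) = 0.9632;  exp(−rT) = exp(−0.032·1.25) = 0.9608
N(−d₂) = N(0.16) = 0.5636;  N(−d₁) = N(-0.32) = 0.3745
P = 160·0.9608·0.5636 − 166·0.9632·0.3745 = 86.6411 − 59.8793 = 26.7618

26.76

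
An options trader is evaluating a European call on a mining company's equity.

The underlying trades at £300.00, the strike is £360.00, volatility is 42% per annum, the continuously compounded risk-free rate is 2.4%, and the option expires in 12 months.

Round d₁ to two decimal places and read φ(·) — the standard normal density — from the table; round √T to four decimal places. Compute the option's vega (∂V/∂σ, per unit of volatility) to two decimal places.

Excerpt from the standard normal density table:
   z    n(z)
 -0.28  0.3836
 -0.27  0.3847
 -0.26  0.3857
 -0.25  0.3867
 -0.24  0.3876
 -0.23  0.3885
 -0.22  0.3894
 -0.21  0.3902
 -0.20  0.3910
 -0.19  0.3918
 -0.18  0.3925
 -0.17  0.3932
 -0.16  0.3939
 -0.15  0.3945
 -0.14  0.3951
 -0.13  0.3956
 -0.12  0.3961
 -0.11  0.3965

T = 1;  σ√T = 0.4200
ln(S/K) + (r + σ²/2)T = ln(300/360) + (0.024 + 0.42²/2)·1 = -0.1823 + 0.1122 = -0.0701
d₁ = -0.0701 / 0.4200 = -0.1670 ≈ -0.17
√T = √1 = 1.0000
φ(d₁) = φ(-0.17) = 0.3932
vega = S·φ(d₁)·√T = 300·0.3932·1.0000 = 117.9600

117.96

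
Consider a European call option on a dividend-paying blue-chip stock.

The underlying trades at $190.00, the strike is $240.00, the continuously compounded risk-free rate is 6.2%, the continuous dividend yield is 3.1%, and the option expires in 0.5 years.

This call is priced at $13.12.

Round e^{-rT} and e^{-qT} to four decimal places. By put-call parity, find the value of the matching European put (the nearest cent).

e^(−qT) = e^(−0.031·0.5) = 0.9846;  e^(−rT) = e^(−0.062·0.5) = 0.9695
Put-call parity: C − P = S·e^(−qT) − K·e^(−rT) = 190·0.9846 − 240·0.9695 = 187.0740 − 232.6800 = -45.6060
P = C − (C − P) = 13.12 − (-45.6060) = 58.7260

$58.73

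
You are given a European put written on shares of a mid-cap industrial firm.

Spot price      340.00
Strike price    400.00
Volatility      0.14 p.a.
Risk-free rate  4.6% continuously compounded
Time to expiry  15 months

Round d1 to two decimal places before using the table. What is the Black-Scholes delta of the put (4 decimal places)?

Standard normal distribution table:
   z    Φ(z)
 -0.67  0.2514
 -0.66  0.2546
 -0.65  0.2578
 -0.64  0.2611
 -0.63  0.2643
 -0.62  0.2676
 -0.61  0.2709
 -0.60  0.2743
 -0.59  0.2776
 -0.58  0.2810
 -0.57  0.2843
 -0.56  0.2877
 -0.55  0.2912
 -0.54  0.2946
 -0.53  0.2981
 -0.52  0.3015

σ√T = 0.14 × 1.1180 = 0.1565
d₁ = [ln(340/400) + (0.046 + 0.14²/2)·1.25] / 0.1565 = [-0.1625 + 0.0698] / 0.1565 = -0.5927 → -0.59
N(d₁) = N(-0.59) = 0.2776
Δ_put = N(d₁) − 1 = 0.2776 − 1 = -0.7224

-0.7224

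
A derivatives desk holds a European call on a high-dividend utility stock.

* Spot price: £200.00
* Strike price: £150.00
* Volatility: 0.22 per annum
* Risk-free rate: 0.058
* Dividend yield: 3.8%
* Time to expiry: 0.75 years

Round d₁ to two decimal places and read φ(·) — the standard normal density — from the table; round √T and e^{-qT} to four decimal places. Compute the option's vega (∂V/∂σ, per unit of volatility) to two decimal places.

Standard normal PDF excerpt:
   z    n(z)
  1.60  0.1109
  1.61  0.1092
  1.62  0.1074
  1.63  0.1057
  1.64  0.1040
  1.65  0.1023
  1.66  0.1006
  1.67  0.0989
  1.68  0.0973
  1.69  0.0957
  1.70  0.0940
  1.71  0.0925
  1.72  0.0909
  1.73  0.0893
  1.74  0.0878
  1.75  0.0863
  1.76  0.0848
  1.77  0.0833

16.38

σ√T = 0.22·√0.75 = 0.1905
d₁ = [ln(200/150) + (0.058 − 0.038 + 0.22²/2)·0.75] / 0.1905 = [0.2877 + 0.0331] / 0.1905 = 1.6839 which rounds to 1.68
√T = √0.75 = 0.8660
φ(d₁) = φ(1.68) = 0.0973
exp(−qT) = exp(−0.038·0.75) = 0.9719
vega = S·exp(−qT)·φ(d₁)·√T = 200·0.9719·0.0973·0.8660 = 16.3788
(Vega is the same for a European call and put with the same parameters.)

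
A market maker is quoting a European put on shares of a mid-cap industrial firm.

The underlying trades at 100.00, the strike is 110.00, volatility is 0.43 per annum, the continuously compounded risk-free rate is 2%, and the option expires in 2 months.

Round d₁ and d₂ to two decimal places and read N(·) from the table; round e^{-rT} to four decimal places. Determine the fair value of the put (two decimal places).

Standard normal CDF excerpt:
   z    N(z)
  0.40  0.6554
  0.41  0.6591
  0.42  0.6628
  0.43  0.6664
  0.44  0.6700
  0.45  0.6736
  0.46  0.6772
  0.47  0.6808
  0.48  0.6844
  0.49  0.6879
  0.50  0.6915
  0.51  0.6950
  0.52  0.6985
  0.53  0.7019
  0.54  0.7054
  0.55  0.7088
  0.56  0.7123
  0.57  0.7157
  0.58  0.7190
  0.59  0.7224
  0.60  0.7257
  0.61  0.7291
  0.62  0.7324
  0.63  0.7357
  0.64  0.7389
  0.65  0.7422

σ√T = 0.43·√0.1667 = 0.1755
d₁ = [ln(100/110) + (0.02 + 0.43²/2)·0.1667] / 0.1755 = [-0.0953 + 0.0187] / 0.1755 = -0.4362 which rounds to -0.44
d₂ = d₁ − σ√T = -0.4362 − 0.1755 = -0.6117 which rounds to -0.61
exp(−rT) = exp(−0.02·0.1667) = 0.9967
N(−d₂) = N(0.61) = 0.7291;  N(−d₁) = N(0.44) = 0.6700
P = 110·0.9967·0.7291 − 100·0.6700 = 79.9363 − 67.0000 = 12.9363

12.94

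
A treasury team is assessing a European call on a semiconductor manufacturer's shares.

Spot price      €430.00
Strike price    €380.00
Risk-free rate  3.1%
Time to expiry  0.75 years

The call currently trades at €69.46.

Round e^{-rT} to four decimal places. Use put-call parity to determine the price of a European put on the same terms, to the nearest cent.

exp(−rT) = exp(−0.031·0.75) = 0.9770
Put-call parity: C − P = S − K·e^(−rT) = 430 − 380·0.9770 = 430 − 371.2600 = 58.7400
P = C − (C − P) = 69.46 − (58.7400) = 10.7200

€10.72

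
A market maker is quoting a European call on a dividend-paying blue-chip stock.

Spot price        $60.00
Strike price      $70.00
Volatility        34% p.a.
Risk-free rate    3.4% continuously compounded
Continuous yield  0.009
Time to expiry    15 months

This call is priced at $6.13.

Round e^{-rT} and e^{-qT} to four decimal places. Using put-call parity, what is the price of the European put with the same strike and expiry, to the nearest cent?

$13.89

e^(−qT) = e^(−0.009·1.25) = 0.9888;  e^(−rT) = e^(−0.034·1.25) = 0.9584
Put-call parity: C − P = S·e^(−qT) − K·e^(−rT) = 60·0.9888 − 70·0.9584 = 59.3280 − 67.0880 = -7.7600
P = C − (C − P) = 6.13 − (-7.7600) = 13.8900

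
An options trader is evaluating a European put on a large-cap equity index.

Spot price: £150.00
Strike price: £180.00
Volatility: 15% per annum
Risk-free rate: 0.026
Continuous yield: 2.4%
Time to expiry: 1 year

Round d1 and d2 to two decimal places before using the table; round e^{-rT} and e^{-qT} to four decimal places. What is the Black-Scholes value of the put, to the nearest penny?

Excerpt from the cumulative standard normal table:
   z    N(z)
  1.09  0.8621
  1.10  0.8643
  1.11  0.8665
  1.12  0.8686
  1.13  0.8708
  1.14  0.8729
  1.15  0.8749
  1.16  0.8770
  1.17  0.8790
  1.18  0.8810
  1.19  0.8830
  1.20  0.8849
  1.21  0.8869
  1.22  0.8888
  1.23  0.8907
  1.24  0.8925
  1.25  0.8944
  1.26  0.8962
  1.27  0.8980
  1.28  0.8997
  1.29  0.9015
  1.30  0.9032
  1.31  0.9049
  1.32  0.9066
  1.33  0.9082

T = 1;  σ√T = 0.1500
d₁ = [ln(150/180) + (0.026 − 0.024 + 0.15²/2)·1] / 0.1500 = [-0.1823 + 0.0132] / 0.1500 = -1.1271 ≈ -1.13
d₂ = d₁ − σ√T = -1.1271 − 0.1500 = -1.2771 ≈ -1.28
e^(−qT) = e^(−0.024·1) = 0.9763;  e^(−rT) = e^(−0.026·1) = 0.9743
N(−d₂) = N(1.28) = 0.8997;  N(−d₁) = N(1.13) = 0.8708
P = 180·0.9743·0.8997 − 150·0.9763·0.8708 = 157.7840 − 127.5243 = 30.2597

£30.26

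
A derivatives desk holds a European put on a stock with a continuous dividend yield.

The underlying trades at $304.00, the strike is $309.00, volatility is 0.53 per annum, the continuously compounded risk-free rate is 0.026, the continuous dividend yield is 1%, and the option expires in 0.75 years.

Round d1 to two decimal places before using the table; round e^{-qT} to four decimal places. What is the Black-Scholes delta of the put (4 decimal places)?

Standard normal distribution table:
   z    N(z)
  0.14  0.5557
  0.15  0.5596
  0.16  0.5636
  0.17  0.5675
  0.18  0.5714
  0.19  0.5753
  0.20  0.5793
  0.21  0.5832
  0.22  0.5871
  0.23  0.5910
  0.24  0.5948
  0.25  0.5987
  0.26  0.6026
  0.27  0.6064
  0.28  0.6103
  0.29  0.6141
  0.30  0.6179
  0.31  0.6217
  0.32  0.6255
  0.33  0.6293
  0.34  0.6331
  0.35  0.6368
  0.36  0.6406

σ√T = 0.53·√0.75 = 0.4590
d₁ = [ln(304/309) + (0.026 − 0.01 + ½·0.53²)·0.75] / (σ√T) = (-0.0163 + 0.1173) / 0.4590 = 0.2201 → 0.22
N(d₁) = N(0.22) = 0.5871
Δ_put = e^(−qT)·(N(d₁) − 1) = 0.9925·(0.5871 − 1) = -0.4098

-0.4098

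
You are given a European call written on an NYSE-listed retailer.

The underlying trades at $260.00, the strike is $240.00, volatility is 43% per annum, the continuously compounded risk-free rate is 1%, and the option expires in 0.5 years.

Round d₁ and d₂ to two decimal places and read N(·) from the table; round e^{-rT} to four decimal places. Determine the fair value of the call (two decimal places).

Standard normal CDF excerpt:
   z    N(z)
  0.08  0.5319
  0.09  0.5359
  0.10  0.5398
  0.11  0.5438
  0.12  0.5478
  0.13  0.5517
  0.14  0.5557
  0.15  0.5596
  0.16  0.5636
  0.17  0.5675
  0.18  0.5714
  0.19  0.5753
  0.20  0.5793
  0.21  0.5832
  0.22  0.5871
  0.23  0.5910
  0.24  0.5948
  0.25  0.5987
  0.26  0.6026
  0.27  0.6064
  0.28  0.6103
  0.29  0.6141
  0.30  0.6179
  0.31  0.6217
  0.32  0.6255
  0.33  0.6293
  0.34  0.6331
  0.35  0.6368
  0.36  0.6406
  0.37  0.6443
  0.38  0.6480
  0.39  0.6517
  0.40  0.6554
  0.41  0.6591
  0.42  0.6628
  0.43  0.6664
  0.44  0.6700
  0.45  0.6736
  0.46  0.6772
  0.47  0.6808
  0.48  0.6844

$41.52

σ√T = 0.43 × 0.7071 = 0.3041
d₁ = [ln(260/240) + (0.01 + 0.43²/2)·0.5] / 0.3041 = [0.0800 + 0.0512] / 0.3041 = 0.4317 which rounds to 0.43
d₂ = d₁ − σ√T = 0.4317 − 0.3041 = 0.1277 which rounds to 0.13
exp(−rT) = exp(−0.01·0.5) = 0.9950
N(d₁) = N(0.43) = 0.6664;  N(d₂) = N(0.13) = 0.5517
C = 260·0.6664 − 240·0.9950·0.5517 = 173.2640 − 131.7460 = 41.5180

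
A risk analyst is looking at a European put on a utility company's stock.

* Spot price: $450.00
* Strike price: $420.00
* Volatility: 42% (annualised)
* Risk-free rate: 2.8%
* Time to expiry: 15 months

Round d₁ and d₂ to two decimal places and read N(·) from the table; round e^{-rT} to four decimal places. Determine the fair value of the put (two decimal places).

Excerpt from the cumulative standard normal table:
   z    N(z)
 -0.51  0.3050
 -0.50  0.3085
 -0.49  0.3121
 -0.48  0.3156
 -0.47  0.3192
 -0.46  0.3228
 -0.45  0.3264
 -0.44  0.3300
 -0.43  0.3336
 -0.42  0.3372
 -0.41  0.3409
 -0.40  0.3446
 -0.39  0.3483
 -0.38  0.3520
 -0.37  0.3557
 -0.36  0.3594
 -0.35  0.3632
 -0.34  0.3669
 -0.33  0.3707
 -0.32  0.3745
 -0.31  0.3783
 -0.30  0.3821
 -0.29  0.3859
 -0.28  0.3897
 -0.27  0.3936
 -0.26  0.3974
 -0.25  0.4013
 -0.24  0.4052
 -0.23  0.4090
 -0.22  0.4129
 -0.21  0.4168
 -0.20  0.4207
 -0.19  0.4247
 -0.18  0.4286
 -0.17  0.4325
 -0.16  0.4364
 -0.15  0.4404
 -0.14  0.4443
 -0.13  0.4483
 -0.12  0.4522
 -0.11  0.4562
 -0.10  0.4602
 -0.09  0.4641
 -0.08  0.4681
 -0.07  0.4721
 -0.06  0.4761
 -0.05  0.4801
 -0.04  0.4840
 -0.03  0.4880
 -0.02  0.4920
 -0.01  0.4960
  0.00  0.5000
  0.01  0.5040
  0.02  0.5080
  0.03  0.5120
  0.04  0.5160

$59.14

σ√T = 0.42·√1.25 = 0.4696
d₁ = [ln(450/420) + (0.028 + 0.42²/2)·1.25] / 0.4696 = [0.0690 + 0.1452] / 0.4696 = 0.4562 ≈ 0.46
d₂ = d₁ − σ√T = 0.4562 − 0.4696 = -0.0133 ≈ -0.01
e^(−rT) = e^(−0.028·1.25) = 0.9656
N(−d₂) = N(0.01) = 0.5040;  N(−d₁) = N(-0.46) = 0.3228
P = 420·0.9656·0.5040 − 450·0.3228 = 204.3982 − 145.2600 = 59.1382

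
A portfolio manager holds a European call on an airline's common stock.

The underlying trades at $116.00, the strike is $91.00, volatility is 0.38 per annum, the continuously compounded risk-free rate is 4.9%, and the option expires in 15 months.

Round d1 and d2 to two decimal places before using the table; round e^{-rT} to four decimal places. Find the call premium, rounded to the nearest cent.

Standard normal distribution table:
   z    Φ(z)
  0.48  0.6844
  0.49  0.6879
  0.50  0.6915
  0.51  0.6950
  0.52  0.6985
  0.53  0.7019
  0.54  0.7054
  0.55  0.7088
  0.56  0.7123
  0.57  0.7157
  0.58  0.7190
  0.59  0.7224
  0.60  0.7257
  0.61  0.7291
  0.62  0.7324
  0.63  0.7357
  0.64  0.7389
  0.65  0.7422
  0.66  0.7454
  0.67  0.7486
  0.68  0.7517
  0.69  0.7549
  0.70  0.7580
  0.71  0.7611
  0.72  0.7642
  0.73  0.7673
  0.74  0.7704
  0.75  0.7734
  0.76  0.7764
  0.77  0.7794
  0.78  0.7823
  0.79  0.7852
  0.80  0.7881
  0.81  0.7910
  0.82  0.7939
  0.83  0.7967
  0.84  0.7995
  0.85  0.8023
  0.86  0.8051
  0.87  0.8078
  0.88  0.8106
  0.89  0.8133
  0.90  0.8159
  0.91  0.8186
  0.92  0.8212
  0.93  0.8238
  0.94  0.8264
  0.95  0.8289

$36.37

σ√T = 0.38·√1.25 = 0.4249
ln(S/K) + (r + σ²/2)T = ln(116/91) + (0.049 + 0.38²/2)·1.25 = 0.2427 + 0.1515 = 0.3942
d₁ = 0.3942 / 0.4249 = 0.9279 ⇒ 0.93
d₂ = d₁ − σ√T = 0.9279 − 0.4249 = 0.5031 ⇒ 0.50
exp(−rT) = exp(−0.049·1.25) = 0.9406
N(d₁) = N(0.93) = 0.8238;  N(d₂) = N(0.50) = 0.6915
C = 116·0.8238 − 91·0.9406·0.6915 = 95.5608 − 59.1887 = 36.3721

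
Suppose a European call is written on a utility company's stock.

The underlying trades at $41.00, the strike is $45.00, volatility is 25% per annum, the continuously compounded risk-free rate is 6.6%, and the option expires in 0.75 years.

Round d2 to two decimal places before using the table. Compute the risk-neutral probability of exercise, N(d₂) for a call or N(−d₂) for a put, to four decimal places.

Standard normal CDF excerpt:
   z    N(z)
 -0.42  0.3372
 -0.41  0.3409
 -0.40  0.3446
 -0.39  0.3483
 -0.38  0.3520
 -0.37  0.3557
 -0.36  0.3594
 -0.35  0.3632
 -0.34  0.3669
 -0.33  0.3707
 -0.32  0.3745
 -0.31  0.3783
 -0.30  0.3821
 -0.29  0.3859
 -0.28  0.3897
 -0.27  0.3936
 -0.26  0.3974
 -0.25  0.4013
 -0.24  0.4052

0.3783

T = 0.75;  σ√T = 0.2165
d₁ = [ln(41/45) + (0.066 + 0.25²/2)·0.75] / 0.2165 = [-0.0931 + 0.0729] / 0.2165 = -0.0931 ≈ -0.09
d₂ = d₁ − σ√T = -0.0931 − 0.2165 = -0.3096 ≈ -0.31
Pr(exercise) under Q = N(d₂) = 0.3783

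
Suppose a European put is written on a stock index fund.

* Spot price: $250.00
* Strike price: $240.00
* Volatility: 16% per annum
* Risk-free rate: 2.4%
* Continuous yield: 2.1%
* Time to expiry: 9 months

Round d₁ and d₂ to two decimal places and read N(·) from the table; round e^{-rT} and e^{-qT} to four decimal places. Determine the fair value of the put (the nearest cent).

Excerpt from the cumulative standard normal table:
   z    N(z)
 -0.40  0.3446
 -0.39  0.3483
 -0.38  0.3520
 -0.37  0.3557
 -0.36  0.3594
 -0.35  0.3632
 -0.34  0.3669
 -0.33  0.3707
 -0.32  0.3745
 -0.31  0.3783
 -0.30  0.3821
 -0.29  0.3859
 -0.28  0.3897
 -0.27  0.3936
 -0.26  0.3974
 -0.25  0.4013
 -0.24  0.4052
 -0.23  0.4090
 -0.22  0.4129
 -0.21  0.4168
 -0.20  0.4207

T = 0.75;  σ√T = 0.1386
ln(S/K) + (r − q + σ²/2)T = ln(250/240) + (0.024 − 0.021 + 0.16²/2)·0.75 = 0.0408 + 0.0119 = 0.0527
d₁ = 0.0527 / 0.1386 = 0.3801 → 0.38
d₂ = d₁ − σ√T = 0.3801 − 0.1386 = 0.2416 → 0.24
exp(−qT) = exp(−0.021·0.75) = 0.9844;  exp(−rT) = exp(−0.024·0.75) = 0.9822
N(−d₂) = N(-0.24) = 0.4052;  N(−d₁) = N(-0.38) = 0.3520
P = 240·0.9822·0.4052 − 250·0.9844·0.3520 = 95.5170 − 86.6272 = 8.8898

$8.89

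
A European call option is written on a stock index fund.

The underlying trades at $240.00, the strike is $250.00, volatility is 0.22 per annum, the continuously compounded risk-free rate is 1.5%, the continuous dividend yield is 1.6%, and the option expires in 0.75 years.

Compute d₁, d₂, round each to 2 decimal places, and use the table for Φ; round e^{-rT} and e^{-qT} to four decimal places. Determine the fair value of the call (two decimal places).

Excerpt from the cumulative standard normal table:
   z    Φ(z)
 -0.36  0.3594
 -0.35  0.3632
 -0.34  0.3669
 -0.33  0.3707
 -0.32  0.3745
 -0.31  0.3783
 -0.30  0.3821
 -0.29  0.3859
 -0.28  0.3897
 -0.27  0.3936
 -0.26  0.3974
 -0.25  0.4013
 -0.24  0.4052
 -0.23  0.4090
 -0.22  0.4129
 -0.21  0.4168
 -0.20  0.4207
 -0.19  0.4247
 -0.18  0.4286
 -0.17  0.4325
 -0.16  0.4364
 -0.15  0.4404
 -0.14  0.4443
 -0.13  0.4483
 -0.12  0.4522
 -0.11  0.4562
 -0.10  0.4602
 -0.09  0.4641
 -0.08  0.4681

σ√T = 0.22·√0.75 = 0.1905
d₁ = [ln(240/250) + (0.015 − 0.016 + 0.22²/2)·0.75] / 0.1905 = [-0.0408 + 0.0174] / 0.1905 = -0.1229 ⇒ -0.12
d₂ = d₁ − σ√T = -0.1229 − 0.1905 = -0.3135 ⇒ -0.31
e^(−qT) = e^(−0.016·0.75) = 0.9881;  e^(−rT) = e^(−0.015·0.75) = 0.9888
N(d₁) = N(-0.12) = 0.4522;  N(d₂) = N(-0.31) = 0.3783
C = 240·0.9881·0.4522 − 250·0.9888·0.3783 = 107.2365 − 93.5158 = 13.7208

$13.72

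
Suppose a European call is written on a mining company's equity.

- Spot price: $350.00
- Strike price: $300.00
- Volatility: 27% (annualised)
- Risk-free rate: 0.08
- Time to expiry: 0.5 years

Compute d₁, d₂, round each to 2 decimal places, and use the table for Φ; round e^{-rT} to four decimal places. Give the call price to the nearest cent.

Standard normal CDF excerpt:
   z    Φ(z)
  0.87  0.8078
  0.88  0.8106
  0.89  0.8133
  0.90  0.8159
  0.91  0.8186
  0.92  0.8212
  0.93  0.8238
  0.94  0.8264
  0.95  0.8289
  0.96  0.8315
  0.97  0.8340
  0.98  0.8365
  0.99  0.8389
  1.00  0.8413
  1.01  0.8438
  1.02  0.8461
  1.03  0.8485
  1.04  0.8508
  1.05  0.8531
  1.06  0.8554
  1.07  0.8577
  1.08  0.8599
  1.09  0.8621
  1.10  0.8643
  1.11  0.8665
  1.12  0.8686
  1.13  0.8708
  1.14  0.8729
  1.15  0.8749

σ√T = 0.27 × 0.7071 = 0.1909
d₁ = [ln(350/300) + (0.08 + 0.27²/2)·0.5] / 0.1909 = [0.1542 + 0.0582] / 0.1909 = 1.1124 ≈ 1.11
d₂ = d₁ − σ√T = 1.1124 − 0.1909 = 0.9215 ≈ 0.92
exp(−rT) = exp(−0.08·0.5) = 0.9608
N(d₁) = N(1.11) = 0.8665;  N(d₂) = N(0.92) = 0.8212
C = 350·0.8665 − 300·0.9608·0.8212 = 303.2750 − 236.7027 = 66.5723

$66.57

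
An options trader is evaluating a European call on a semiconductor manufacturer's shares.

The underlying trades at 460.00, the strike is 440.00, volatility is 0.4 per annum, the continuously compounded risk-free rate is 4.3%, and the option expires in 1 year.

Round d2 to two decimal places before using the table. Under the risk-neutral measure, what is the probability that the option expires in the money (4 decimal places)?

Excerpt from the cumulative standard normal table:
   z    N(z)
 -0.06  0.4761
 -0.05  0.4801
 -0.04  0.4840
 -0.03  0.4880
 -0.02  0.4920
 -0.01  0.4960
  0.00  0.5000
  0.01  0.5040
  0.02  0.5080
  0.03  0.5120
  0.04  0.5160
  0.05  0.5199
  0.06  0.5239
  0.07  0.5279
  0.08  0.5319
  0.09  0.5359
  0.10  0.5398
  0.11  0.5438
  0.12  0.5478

0.5080

T = 1;  σ√T = 0.4000
d₁ = [ln(460/440) + (0.043 + 0.4²/2)·1] / 0.4000 = [0.0445 + 0.1230] / 0.4000 = 0.4186 ≈ 0.42
d₂ = d₁ − σ√T = 0.4186 − 0.4000 = 0.0186 ≈ 0.02
Pr(exercise) under Q = N(d₂) = 0.5080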